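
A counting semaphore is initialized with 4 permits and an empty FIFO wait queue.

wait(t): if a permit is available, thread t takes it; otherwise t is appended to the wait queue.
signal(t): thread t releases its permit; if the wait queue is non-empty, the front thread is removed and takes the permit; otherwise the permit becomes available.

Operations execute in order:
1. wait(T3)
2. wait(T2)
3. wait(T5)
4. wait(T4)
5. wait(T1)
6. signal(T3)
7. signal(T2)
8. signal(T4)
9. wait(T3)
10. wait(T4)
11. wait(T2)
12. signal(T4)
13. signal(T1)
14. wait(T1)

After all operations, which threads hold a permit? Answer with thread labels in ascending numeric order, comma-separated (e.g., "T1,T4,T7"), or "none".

Step 1: wait(T3) -> count=3 queue=[] holders={T3}
Step 2: wait(T2) -> count=2 queue=[] holders={T2,T3}
Step 3: wait(T5) -> count=1 queue=[] holders={T2,T3,T5}
Step 4: wait(T4) -> count=0 queue=[] holders={T2,T3,T4,T5}
Step 5: wait(T1) -> count=0 queue=[T1] holders={T2,T3,T4,T5}
Step 6: signal(T3) -> count=0 queue=[] holders={T1,T2,T4,T5}
Step 7: signal(T2) -> count=1 queue=[] holders={T1,T4,T5}
Step 8: signal(T4) -> count=2 queue=[] holders={T1,T5}
Step 9: wait(T3) -> count=1 queue=[] holders={T1,T3,T5}
Step 10: wait(T4) -> count=0 queue=[] holders={T1,T3,T4,T5}
Step 11: wait(T2) -> count=0 queue=[T2] holders={T1,T3,T4,T5}
Step 12: signal(T4) -> count=0 queue=[] holders={T1,T2,T3,T5}
Step 13: signal(T1) -> count=1 queue=[] holders={T2,T3,T5}
Step 14: wait(T1) -> count=0 queue=[] holders={T1,T2,T3,T5}
Final holders: T1,T2,T3,T5

Answer: T1,T2,T3,T5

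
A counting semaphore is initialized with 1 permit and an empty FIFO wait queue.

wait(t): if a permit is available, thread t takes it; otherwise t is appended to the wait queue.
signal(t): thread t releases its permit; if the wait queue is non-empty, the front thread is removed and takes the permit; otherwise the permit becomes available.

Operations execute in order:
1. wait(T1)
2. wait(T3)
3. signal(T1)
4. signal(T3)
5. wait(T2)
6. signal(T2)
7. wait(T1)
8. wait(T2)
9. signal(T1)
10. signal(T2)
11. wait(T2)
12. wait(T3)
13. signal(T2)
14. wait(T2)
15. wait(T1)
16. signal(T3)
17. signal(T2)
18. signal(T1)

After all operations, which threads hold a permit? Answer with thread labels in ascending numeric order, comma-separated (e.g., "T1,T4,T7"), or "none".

Answer: none

Derivation:
Step 1: wait(T1) -> count=0 queue=[] holders={T1}
Step 2: wait(T3) -> count=0 queue=[T3] holders={T1}
Step 3: signal(T1) -> count=0 queue=[] holders={T3}
Step 4: signal(T3) -> count=1 queue=[] holders={none}
Step 5: wait(T2) -> count=0 queue=[] holders={T2}
Step 6: signal(T2) -> count=1 queue=[] holders={none}
Step 7: wait(T1) -> count=0 queue=[] holders={T1}
Step 8: wait(T2) -> count=0 queue=[T2] holders={T1}
Step 9: signal(T1) -> count=0 queue=[] holders={T2}
Step 10: signal(T2) -> count=1 queue=[] holders={none}
Step 11: wait(T2) -> count=0 queue=[] holders={T2}
Step 12: wait(T3) -> count=0 queue=[T3] holders={T2}
Step 13: signal(T2) -> count=0 queue=[] holders={T3}
Step 14: wait(T2) -> count=0 queue=[T2] holders={T3}
Step 15: wait(T1) -> count=0 queue=[T2,T1] holders={T3}
Step 16: signal(T3) -> count=0 queue=[T1] holders={T2}
Step 17: signal(T2) -> count=0 queue=[] holders={T1}
Step 18: signal(T1) -> count=1 queue=[] holders={none}
Final holders: none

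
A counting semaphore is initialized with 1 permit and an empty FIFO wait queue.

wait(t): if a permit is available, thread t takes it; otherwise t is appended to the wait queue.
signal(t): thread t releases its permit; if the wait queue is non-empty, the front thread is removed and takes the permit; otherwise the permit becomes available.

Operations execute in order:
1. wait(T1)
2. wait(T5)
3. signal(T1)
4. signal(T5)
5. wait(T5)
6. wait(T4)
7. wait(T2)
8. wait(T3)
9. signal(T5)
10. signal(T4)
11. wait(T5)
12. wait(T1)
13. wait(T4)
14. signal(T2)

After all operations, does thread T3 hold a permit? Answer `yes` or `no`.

Step 1: wait(T1) -> count=0 queue=[] holders={T1}
Step 2: wait(T5) -> count=0 queue=[T5] holders={T1}
Step 3: signal(T1) -> count=0 queue=[] holders={T5}
Step 4: signal(T5) -> count=1 queue=[] holders={none}
Step 5: wait(T5) -> count=0 queue=[] holders={T5}
Step 6: wait(T4) -> count=0 queue=[T4] holders={T5}
Step 7: wait(T2) -> count=0 queue=[T4,T2] holders={T5}
Step 8: wait(T3) -> count=0 queue=[T4,T2,T3] holders={T5}
Step 9: signal(T5) -> count=0 queue=[T2,T3] holders={T4}
Step 10: signal(T4) -> count=0 queue=[T3] holders={T2}
Step 11: wait(T5) -> count=0 queue=[T3,T5] holders={T2}
Step 12: wait(T1) -> count=0 queue=[T3,T5,T1] holders={T2}
Step 13: wait(T4) -> count=0 queue=[T3,T5,T1,T4] holders={T2}
Step 14: signal(T2) -> count=0 queue=[T5,T1,T4] holders={T3}
Final holders: {T3} -> T3 in holders

Answer: yes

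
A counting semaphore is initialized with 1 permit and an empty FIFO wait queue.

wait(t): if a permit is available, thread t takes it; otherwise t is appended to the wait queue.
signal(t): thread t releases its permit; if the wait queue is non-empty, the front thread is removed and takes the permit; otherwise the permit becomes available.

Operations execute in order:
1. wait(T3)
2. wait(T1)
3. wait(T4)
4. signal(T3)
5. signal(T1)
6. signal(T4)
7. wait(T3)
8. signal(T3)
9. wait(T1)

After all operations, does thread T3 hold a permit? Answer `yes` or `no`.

Answer: no

Derivation:
Step 1: wait(T3) -> count=0 queue=[] holders={T3}
Step 2: wait(T1) -> count=0 queue=[T1] holders={T3}
Step 3: wait(T4) -> count=0 queue=[T1,T4] holders={T3}
Step 4: signal(T3) -> count=0 queue=[T4] holders={T1}
Step 5: signal(T1) -> count=0 queue=[] holders={T4}
Step 6: signal(T4) -> count=1 queue=[] holders={none}
Step 7: wait(T3) -> count=0 queue=[] holders={T3}
Step 8: signal(T3) -> count=1 queue=[] holders={none}
Step 9: wait(T1) -> count=0 queue=[] holders={T1}
Final holders: {T1} -> T3 not in holders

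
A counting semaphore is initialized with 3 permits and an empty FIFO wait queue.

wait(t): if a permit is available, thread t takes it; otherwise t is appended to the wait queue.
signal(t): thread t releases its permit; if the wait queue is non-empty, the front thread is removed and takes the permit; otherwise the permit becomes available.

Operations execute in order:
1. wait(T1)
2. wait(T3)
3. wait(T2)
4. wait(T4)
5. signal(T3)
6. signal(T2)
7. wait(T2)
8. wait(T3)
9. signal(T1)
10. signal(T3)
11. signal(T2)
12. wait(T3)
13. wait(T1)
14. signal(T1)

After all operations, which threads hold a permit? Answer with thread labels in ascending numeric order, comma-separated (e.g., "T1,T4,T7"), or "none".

Step 1: wait(T1) -> count=2 queue=[] holders={T1}
Step 2: wait(T3) -> count=1 queue=[] holders={T1,T3}
Step 3: wait(T2) -> count=0 queue=[] holders={T1,T2,T3}
Step 4: wait(T4) -> count=0 queue=[T4] holders={T1,T2,T3}
Step 5: signal(T3) -> count=0 queue=[] holders={T1,T2,T4}
Step 6: signal(T2) -> count=1 queue=[] holders={T1,T4}
Step 7: wait(T2) -> count=0 queue=[] holders={T1,T2,T4}
Step 8: wait(T3) -> count=0 queue=[T3] holders={T1,T2,T4}
Step 9: signal(T1) -> count=0 queue=[] holders={T2,T3,T4}
Step 10: signal(T3) -> count=1 queue=[] holders={T2,T4}
Step 11: signal(T2) -> count=2 queue=[] holders={T4}
Step 12: wait(T3) -> count=1 queue=[] holders={T3,T4}
Step 13: wait(T1) -> count=0 queue=[] holders={T1,T3,T4}
Step 14: signal(T1) -> count=1 queue=[] holders={T3,T4}
Final holders: T3,T4

Answer: T3,T4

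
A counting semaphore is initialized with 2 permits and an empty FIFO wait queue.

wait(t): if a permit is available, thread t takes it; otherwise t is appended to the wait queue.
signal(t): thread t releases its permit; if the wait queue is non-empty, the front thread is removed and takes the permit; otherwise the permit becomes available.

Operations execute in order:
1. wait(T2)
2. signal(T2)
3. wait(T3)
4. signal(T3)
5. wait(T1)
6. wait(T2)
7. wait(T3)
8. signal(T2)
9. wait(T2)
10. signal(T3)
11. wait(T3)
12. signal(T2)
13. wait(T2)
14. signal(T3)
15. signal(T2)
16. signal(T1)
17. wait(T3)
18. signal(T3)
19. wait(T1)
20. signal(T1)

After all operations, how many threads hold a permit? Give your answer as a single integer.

Answer: 0

Derivation:
Step 1: wait(T2) -> count=1 queue=[] holders={T2}
Step 2: signal(T2) -> count=2 queue=[] holders={none}
Step 3: wait(T3) -> count=1 queue=[] holders={T3}
Step 4: signal(T3) -> count=2 queue=[] holders={none}
Step 5: wait(T1) -> count=1 queue=[] holders={T1}
Step 6: wait(T2) -> count=0 queue=[] holders={T1,T2}
Step 7: wait(T3) -> count=0 queue=[T3] holders={T1,T2}
Step 8: signal(T2) -> count=0 queue=[] holders={T1,T3}
Step 9: wait(T2) -> count=0 queue=[T2] holders={T1,T3}
Step 10: signal(T3) -> count=0 queue=[] holders={T1,T2}
Step 11: wait(T3) -> count=0 queue=[T3] holders={T1,T2}
Step 12: signal(T2) -> count=0 queue=[] holders={T1,T3}
Step 13: wait(T2) -> count=0 queue=[T2] holders={T1,T3}
Step 14: signal(T3) -> count=0 queue=[] holders={T1,T2}
Step 15: signal(T2) -> count=1 queue=[] holders={T1}
Step 16: signal(T1) -> count=2 queue=[] holders={none}
Step 17: wait(T3) -> count=1 queue=[] holders={T3}
Step 18: signal(T3) -> count=2 queue=[] holders={none}
Step 19: wait(T1) -> count=1 queue=[] holders={T1}
Step 20: signal(T1) -> count=2 queue=[] holders={none}
Final holders: {none} -> 0 thread(s)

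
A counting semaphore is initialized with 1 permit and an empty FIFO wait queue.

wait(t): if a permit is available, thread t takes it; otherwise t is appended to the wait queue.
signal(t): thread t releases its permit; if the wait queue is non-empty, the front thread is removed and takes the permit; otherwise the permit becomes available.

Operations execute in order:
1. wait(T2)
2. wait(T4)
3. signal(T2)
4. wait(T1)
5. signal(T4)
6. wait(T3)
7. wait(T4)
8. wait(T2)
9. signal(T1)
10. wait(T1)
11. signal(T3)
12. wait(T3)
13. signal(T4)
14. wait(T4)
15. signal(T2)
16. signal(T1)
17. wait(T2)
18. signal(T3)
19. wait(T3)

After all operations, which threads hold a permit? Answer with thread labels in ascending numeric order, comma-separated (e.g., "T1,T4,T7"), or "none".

Step 1: wait(T2) -> count=0 queue=[] holders={T2}
Step 2: wait(T4) -> count=0 queue=[T4] holders={T2}
Step 3: signal(T2) -> count=0 queue=[] holders={T4}
Step 4: wait(T1) -> count=0 queue=[T1] holders={T4}
Step 5: signal(T4) -> count=0 queue=[] holders={T1}
Step 6: wait(T3) -> count=0 queue=[T3] holders={T1}
Step 7: wait(T4) -> count=0 queue=[T3,T4] holders={T1}
Step 8: wait(T2) -> count=0 queue=[T3,T4,T2] holders={T1}
Step 9: signal(T1) -> count=0 queue=[T4,T2] holders={T3}
Step 10: wait(T1) -> count=0 queue=[T4,T2,T1] holders={T3}
Step 11: signal(T3) -> count=0 queue=[T2,T1] holders={T4}
Step 12: wait(T3) -> count=0 queue=[T2,T1,T3] holders={T4}
Step 13: signal(T4) -> count=0 queue=[T1,T3] holders={T2}
Step 14: wait(T4) -> count=0 queue=[T1,T3,T4] holders={T2}
Step 15: signal(T2) -> count=0 queue=[T3,T4] holders={T1}
Step 16: signal(T1) -> count=0 queue=[T4] holders={T3}
Step 17: wait(T2) -> count=0 queue=[T4,T2] holders={T3}
Step 18: signal(T3) -> count=0 queue=[T2] holders={T4}
Step 19: wait(T3) -> count=0 queue=[T2,T3] holders={T4}
Final holders: T4

Answer: T4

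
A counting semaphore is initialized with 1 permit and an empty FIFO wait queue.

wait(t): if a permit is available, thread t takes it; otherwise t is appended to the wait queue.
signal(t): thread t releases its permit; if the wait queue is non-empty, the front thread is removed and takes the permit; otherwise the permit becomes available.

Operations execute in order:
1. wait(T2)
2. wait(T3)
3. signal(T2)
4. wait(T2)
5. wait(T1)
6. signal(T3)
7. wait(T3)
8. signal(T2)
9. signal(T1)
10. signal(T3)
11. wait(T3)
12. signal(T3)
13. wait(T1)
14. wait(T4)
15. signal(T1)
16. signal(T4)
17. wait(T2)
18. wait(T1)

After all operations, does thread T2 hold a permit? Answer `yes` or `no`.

Answer: yes

Derivation:
Step 1: wait(T2) -> count=0 queue=[] holders={T2}
Step 2: wait(T3) -> count=0 queue=[T3] holders={T2}
Step 3: signal(T2) -> count=0 queue=[] holders={T3}
Step 4: wait(T2) -> count=0 queue=[T2] holders={T3}
Step 5: wait(T1) -> count=0 queue=[T2,T1] holders={T3}
Step 6: signal(T3) -> count=0 queue=[T1] holders={T2}
Step 7: wait(T3) -> count=0 queue=[T1,T3] holders={T2}
Step 8: signal(T2) -> count=0 queue=[T3] holders={T1}
Step 9: signal(T1) -> count=0 queue=[] holders={T3}
Step 10: signal(T3) -> count=1 queue=[] holders={none}
Step 11: wait(T3) -> count=0 queue=[] holders={T3}
Step 12: signal(T3) -> count=1 queue=[] holders={none}
Step 13: wait(T1) -> count=0 queue=[] holders={T1}
Step 14: wait(T4) -> count=0 queue=[T4] holders={T1}
Step 15: signal(T1) -> count=0 queue=[] holders={T4}
Step 16: signal(T4) -> count=1 queue=[] holders={none}
Step 17: wait(T2) -> count=0 queue=[] holders={T2}
Step 18: wait(T1) -> count=0 queue=[T1] holders={T2}
Final holders: {T2} -> T2 in holders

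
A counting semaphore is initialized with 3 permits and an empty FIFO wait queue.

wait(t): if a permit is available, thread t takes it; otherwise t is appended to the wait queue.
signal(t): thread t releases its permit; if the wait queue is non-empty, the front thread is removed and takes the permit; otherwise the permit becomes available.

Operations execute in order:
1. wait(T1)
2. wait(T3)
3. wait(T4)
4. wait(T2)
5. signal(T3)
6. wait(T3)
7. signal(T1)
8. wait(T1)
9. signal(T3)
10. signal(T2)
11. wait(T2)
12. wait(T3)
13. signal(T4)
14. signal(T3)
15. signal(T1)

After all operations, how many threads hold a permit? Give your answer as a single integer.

Step 1: wait(T1) -> count=2 queue=[] holders={T1}
Step 2: wait(T3) -> count=1 queue=[] holders={T1,T3}
Step 3: wait(T4) -> count=0 queue=[] holders={T1,T3,T4}
Step 4: wait(T2) -> count=0 queue=[T2] holders={T1,T3,T4}
Step 5: signal(T3) -> count=0 queue=[] holders={T1,T2,T4}
Step 6: wait(T3) -> count=0 queue=[T3] holders={T1,T2,T4}
Step 7: signal(T1) -> count=0 queue=[] holders={T2,T3,T4}
Step 8: wait(T1) -> count=0 queue=[T1] holders={T2,T3,T4}
Step 9: signal(T3) -> count=0 queue=[] holders={T1,T2,T4}
Step 10: signal(T2) -> count=1 queue=[] holders={T1,T4}
Step 11: wait(T2) -> count=0 queue=[] holders={T1,T2,T4}
Step 12: wait(T3) -> count=0 queue=[T3] holders={T1,T2,T4}
Step 13: signal(T4) -> count=0 queue=[] holders={T1,T2,T3}
Step 14: signal(T3) -> count=1 queue=[] holders={T1,T2}
Step 15: signal(T1) -> count=2 queue=[] holders={T2}
Final holders: {T2} -> 1 thread(s)

Answer: 1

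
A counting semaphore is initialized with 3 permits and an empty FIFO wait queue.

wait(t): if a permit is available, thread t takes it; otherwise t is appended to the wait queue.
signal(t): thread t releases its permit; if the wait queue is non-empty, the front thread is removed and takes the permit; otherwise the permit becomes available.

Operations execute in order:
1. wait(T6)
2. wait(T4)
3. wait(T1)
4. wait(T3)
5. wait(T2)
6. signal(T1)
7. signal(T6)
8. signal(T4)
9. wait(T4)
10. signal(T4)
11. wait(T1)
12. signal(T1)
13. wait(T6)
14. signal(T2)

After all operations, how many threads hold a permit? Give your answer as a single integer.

Answer: 2

Derivation:
Step 1: wait(T6) -> count=2 queue=[] holders={T6}
Step 2: wait(T4) -> count=1 queue=[] holders={T4,T6}
Step 3: wait(T1) -> count=0 queue=[] holders={T1,T4,T6}
Step 4: wait(T3) -> count=0 queue=[T3] holders={T1,T4,T6}
Step 5: wait(T2) -> count=0 queue=[T3,T2] holders={T1,T4,T6}
Step 6: signal(T1) -> count=0 queue=[T2] holders={T3,T4,T6}
Step 7: signal(T6) -> count=0 queue=[] holders={T2,T3,T4}
Step 8: signal(T4) -> count=1 queue=[] holders={T2,T3}
Step 9: wait(T4) -> count=0 queue=[] holders={T2,T3,T4}
Step 10: signal(T4) -> count=1 queue=[] holders={T2,T3}
Step 11: wait(T1) -> count=0 queue=[] holders={T1,T2,T3}
Step 12: signal(T1) -> count=1 queue=[] holders={T2,T3}
Step 13: wait(T6) -> count=0 queue=[] holders={T2,T3,T6}
Step 14: signal(T2) -> count=1 queue=[] holders={T3,T6}
Final holders: {T3,T6} -> 2 thread(s)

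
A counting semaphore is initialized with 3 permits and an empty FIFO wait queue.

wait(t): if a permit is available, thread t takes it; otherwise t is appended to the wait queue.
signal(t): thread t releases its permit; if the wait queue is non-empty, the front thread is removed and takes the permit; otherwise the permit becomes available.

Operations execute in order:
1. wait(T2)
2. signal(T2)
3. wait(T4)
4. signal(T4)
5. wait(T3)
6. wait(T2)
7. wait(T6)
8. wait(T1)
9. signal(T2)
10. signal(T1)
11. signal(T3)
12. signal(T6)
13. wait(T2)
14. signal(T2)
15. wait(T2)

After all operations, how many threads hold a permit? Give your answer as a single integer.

Step 1: wait(T2) -> count=2 queue=[] holders={T2}
Step 2: signal(T2) -> count=3 queue=[] holders={none}
Step 3: wait(T4) -> count=2 queue=[] holders={T4}
Step 4: signal(T4) -> count=3 queue=[] holders={none}
Step 5: wait(T3) -> count=2 queue=[] holders={T3}
Step 6: wait(T2) -> count=1 queue=[] holders={T2,T3}
Step 7: wait(T6) -> count=0 queue=[] holders={T2,T3,T6}
Step 8: wait(T1) -> count=0 queue=[T1] holders={T2,T3,T6}
Step 9: signal(T2) -> count=0 queue=[] holders={T1,T3,T6}
Step 10: signal(T1) -> count=1 queue=[] holders={T3,T6}
Step 11: signal(T3) -> count=2 queue=[] holders={T6}
Step 12: signal(T6) -> count=3 queue=[] holders={none}
Step 13: wait(T2) -> count=2 queue=[] holders={T2}
Step 14: signal(T2) -> count=3 queue=[] holders={none}
Step 15: wait(T2) -> count=2 queue=[] holders={T2}
Final holders: {T2} -> 1 thread(s)

Answer: 1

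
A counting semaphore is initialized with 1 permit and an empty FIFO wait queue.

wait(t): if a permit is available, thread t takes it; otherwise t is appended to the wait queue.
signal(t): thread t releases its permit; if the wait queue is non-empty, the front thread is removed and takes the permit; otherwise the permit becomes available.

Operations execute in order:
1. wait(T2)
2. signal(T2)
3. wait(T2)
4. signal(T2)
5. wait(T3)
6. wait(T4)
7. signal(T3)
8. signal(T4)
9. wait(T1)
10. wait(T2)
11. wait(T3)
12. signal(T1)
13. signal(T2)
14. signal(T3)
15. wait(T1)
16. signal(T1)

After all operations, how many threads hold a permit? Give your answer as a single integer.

Answer: 0

Derivation:
Step 1: wait(T2) -> count=0 queue=[] holders={T2}
Step 2: signal(T2) -> count=1 queue=[] holders={none}
Step 3: wait(T2) -> count=0 queue=[] holders={T2}
Step 4: signal(T2) -> count=1 queue=[] holders={none}
Step 5: wait(T3) -> count=0 queue=[] holders={T3}
Step 6: wait(T4) -> count=0 queue=[T4] holders={T3}
Step 7: signal(T3) -> count=0 queue=[] holders={T4}
Step 8: signal(T4) -> count=1 queue=[] holders={none}
Step 9: wait(T1) -> count=0 queue=[] holders={T1}
Step 10: wait(T2) -> count=0 queue=[T2] holders={T1}
Step 11: wait(T3) -> count=0 queue=[T2,T3] holders={T1}
Step 12: signal(T1) -> count=0 queue=[T3] holders={T2}
Step 13: signal(T2) -> count=0 queue=[] holders={T3}
Step 14: signal(T3) -> count=1 queue=[] holders={none}
Step 15: wait(T1) -> count=0 queue=[] holders={T1}
Step 16: signal(T1) -> count=1 queue=[] holders={none}
Final holders: {none} -> 0 thread(s)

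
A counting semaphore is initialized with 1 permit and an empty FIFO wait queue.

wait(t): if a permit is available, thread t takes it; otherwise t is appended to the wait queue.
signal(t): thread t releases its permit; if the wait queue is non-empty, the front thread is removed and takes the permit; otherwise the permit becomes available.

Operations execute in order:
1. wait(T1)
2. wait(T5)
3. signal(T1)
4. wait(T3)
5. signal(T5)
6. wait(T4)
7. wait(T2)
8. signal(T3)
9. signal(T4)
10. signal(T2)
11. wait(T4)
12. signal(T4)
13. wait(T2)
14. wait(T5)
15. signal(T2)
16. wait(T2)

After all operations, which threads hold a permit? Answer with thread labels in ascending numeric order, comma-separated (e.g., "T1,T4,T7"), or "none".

Step 1: wait(T1) -> count=0 queue=[] holders={T1}
Step 2: wait(T5) -> count=0 queue=[T5] holders={T1}
Step 3: signal(T1) -> count=0 queue=[] holders={T5}
Step 4: wait(T3) -> count=0 queue=[T3] holders={T5}
Step 5: signal(T5) -> count=0 queue=[] holders={T3}
Step 6: wait(T4) -> count=0 queue=[T4] holders={T3}
Step 7: wait(T2) -> count=0 queue=[T4,T2] holders={T3}
Step 8: signal(T3) -> count=0 queue=[T2] holders={T4}
Step 9: signal(T4) -> count=0 queue=[] holders={T2}
Step 10: signal(T2) -> count=1 queue=[] holders={none}
Step 11: wait(T4) -> count=0 queue=[] holders={T4}
Step 12: signal(T4) -> count=1 queue=[] holders={none}
Step 13: wait(T2) -> count=0 queue=[] holders={T2}
Step 14: wait(T5) -> count=0 queue=[T5] holders={T2}
Step 15: signal(T2) -> count=0 queue=[] holders={T5}
Step 16: wait(T2) -> count=0 queue=[T2] holders={T5}
Final holders: T5

Answer: T5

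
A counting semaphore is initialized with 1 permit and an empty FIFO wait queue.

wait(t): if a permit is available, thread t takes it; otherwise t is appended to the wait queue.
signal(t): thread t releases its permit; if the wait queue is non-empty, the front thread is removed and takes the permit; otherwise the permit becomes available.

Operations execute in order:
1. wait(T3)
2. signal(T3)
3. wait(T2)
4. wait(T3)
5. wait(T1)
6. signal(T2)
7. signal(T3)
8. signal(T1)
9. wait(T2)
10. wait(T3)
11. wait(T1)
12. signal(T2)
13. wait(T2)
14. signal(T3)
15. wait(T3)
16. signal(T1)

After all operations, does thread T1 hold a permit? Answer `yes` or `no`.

Step 1: wait(T3) -> count=0 queue=[] holders={T3}
Step 2: signal(T3) -> count=1 queue=[] holders={none}
Step 3: wait(T2) -> count=0 queue=[] holders={T2}
Step 4: wait(T3) -> count=0 queue=[T3] holders={T2}
Step 5: wait(T1) -> count=0 queue=[T3,T1] holders={T2}
Step 6: signal(T2) -> count=0 queue=[T1] holders={T3}
Step 7: signal(T3) -> count=0 queue=[] holders={T1}
Step 8: signal(T1) -> count=1 queue=[] holders={none}
Step 9: wait(T2) -> count=0 queue=[] holders={T2}
Step 10: wait(T3) -> count=0 queue=[T3] holders={T2}
Step 11: wait(T1) -> count=0 queue=[T3,T1] holders={T2}
Step 12: signal(T2) -> count=0 queue=[T1] holders={T3}
Step 13: wait(T2) -> count=0 queue=[T1,T2] holders={T3}
Step 14: signal(T3) -> count=0 queue=[T2] holders={T1}
Step 15: wait(T3) -> count=0 queue=[T2,T3] holders={T1}
Step 16: signal(T1) -> count=0 queue=[T3] holders={T2}
Final holders: {T2} -> T1 not in holders

Answer: no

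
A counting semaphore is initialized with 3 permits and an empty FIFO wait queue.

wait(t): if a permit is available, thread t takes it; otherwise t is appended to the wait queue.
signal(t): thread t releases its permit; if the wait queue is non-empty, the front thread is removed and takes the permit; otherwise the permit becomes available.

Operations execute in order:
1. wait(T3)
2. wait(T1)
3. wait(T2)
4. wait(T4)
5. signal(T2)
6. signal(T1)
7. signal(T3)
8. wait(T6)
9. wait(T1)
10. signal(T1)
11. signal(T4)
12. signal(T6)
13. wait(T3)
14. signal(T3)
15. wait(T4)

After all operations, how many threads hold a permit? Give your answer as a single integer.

Step 1: wait(T3) -> count=2 queue=[] holders={T3}
Step 2: wait(T1) -> count=1 queue=[] holders={T1,T3}
Step 3: wait(T2) -> count=0 queue=[] holders={T1,T2,T3}
Step 4: wait(T4) -> count=0 queue=[T4] holders={T1,T2,T3}
Step 5: signal(T2) -> count=0 queue=[] holders={T1,T3,T4}
Step 6: signal(T1) -> count=1 queue=[] holders={T3,T4}
Step 7: signal(T3) -> count=2 queue=[] holders={T4}
Step 8: wait(T6) -> count=1 queue=[] holders={T4,T6}
Step 9: wait(T1) -> count=0 queue=[] holders={T1,T4,T6}
Step 10: signal(T1) -> count=1 queue=[] holders={T4,T6}
Step 11: signal(T4) -> count=2 queue=[] holders={T6}
Step 12: signal(T6) -> count=3 queue=[] holders={none}
Step 13: wait(T3) -> count=2 queue=[] holders={T3}
Step 14: signal(T3) -> count=3 queue=[] holders={none}
Step 15: wait(T4) -> count=2 queue=[] holders={T4}
Final holders: {T4} -> 1 thread(s)

Answer: 1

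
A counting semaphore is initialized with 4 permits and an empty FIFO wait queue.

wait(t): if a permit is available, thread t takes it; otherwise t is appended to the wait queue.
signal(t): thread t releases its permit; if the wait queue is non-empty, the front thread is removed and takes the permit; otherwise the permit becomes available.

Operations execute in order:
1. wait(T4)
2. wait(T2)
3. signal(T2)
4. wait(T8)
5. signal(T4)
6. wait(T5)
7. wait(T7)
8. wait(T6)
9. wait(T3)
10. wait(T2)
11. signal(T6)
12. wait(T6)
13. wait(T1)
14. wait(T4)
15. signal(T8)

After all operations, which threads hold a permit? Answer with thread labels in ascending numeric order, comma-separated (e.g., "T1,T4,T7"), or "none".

Step 1: wait(T4) -> count=3 queue=[] holders={T4}
Step 2: wait(T2) -> count=2 queue=[] holders={T2,T4}
Step 3: signal(T2) -> count=3 queue=[] holders={T4}
Step 4: wait(T8) -> count=2 queue=[] holders={T4,T8}
Step 5: signal(T4) -> count=3 queue=[] holders={T8}
Step 6: wait(T5) -> count=2 queue=[] holders={T5,T8}
Step 7: wait(T7) -> count=1 queue=[] holders={T5,T7,T8}
Step 8: wait(T6) -> count=0 queue=[] holders={T5,T6,T7,T8}
Step 9: wait(T3) -> count=0 queue=[T3] holders={T5,T6,T7,T8}
Step 10: wait(T2) -> count=0 queue=[T3,T2] holders={T5,T6,T7,T8}
Step 11: signal(T6) -> count=0 queue=[T2] holders={T3,T5,T7,T8}
Step 12: wait(T6) -> count=0 queue=[T2,T6] holders={T3,T5,T7,T8}
Step 13: wait(T1) -> count=0 queue=[T2,T6,T1] holders={T3,T5,T7,T8}
Step 14: wait(T4) -> count=0 queue=[T2,T6,T1,T4] holders={T3,T5,T7,T8}
Step 15: signal(T8) -> count=0 queue=[T6,T1,T4] holders={T2,T3,T5,T7}
Final holders: T2,T3,T5,T7

Answer: T2,T3,T5,T7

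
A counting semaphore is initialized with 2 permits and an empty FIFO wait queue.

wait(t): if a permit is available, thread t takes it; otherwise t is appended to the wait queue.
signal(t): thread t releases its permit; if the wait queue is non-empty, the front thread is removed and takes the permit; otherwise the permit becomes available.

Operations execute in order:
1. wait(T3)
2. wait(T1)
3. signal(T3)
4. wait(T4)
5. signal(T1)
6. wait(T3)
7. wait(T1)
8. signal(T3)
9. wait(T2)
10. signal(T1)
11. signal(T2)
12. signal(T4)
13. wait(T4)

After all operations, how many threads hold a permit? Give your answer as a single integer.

Step 1: wait(T3) -> count=1 queue=[] holders={T3}
Step 2: wait(T1) -> count=0 queue=[] holders={T1,T3}
Step 3: signal(T3) -> count=1 queue=[] holders={T1}
Step 4: wait(T4) -> count=0 queue=[] holders={T1,T4}
Step 5: signal(T1) -> count=1 queue=[] holders={T4}
Step 6: wait(T3) -> count=0 queue=[] holders={T3,T4}
Step 7: wait(T1) -> count=0 queue=[T1] holders={T3,T4}
Step 8: signal(T3) -> count=0 queue=[] holders={T1,T4}
Step 9: wait(T2) -> count=0 queue=[T2] holders={T1,T4}
Step 10: signal(T1) -> count=0 queue=[] holders={T2,T4}
Step 11: signal(T2) -> count=1 queue=[] holders={T4}
Step 12: signal(T4) -> count=2 queue=[] holders={none}
Step 13: wait(T4) -> count=1 queue=[] holders={T4}
Final holders: {T4} -> 1 thread(s)

Answer: 1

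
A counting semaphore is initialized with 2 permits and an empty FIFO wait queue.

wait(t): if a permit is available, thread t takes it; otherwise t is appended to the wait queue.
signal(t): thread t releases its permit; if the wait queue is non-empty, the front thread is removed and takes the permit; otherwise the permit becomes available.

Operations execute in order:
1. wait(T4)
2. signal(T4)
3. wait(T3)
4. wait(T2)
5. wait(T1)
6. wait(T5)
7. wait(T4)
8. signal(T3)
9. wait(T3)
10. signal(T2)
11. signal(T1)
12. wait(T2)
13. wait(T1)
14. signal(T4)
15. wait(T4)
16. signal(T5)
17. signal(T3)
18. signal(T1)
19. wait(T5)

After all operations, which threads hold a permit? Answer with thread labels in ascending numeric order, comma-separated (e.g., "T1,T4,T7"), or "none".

Answer: T2,T4

Derivation:
Step 1: wait(T4) -> count=1 queue=[] holders={T4}
Step 2: signal(T4) -> count=2 queue=[] holders={none}
Step 3: wait(T3) -> count=1 queue=[] holders={T3}
Step 4: wait(T2) -> count=0 queue=[] holders={T2,T3}
Step 5: wait(T1) -> count=0 queue=[T1] holders={T2,T3}
Step 6: wait(T5) -> count=0 queue=[T1,T5] holders={T2,T3}
Step 7: wait(T4) -> count=0 queue=[T1,T5,T4] holders={T2,T3}
Step 8: signal(T3) -> count=0 queue=[T5,T4] holders={T1,T2}
Step 9: wait(T3) -> count=0 queue=[T5,T4,T3] holders={T1,T2}
Step 10: signal(T2) -> count=0 queue=[T4,T3] holders={T1,T5}
Step 11: signal(T1) -> count=0 queue=[T3] holders={T4,T5}
Step 12: wait(T2) -> count=0 queue=[T3,T2] holders={T4,T5}
Step 13: wait(T1) -> count=0 queue=[T3,T2,T1] holders={T4,T5}
Step 14: signal(T4) -> count=0 queue=[T2,T1] holders={T3,T5}
Step 15: wait(T4) -> count=0 queue=[T2,T1,T4] holders={T3,T5}
Step 16: signal(T5) -> count=0 queue=[T1,T4] holders={T2,T3}
Step 17: signal(T3) -> count=0 queue=[T4] holders={T1,T2}
Step 18: signal(T1) -> count=0 queue=[] holders={T2,T4}
Step 19: wait(T5) -> count=0 queue=[T5] holders={T2,T4}
Final holders: T2,T4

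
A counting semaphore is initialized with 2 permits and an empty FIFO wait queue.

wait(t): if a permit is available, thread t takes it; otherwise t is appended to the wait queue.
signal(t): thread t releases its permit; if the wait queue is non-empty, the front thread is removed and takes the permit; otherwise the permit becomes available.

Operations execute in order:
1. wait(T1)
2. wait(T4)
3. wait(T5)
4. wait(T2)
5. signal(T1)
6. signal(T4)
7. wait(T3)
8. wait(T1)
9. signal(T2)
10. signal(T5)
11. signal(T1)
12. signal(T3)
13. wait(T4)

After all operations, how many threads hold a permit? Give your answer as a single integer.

Step 1: wait(T1) -> count=1 queue=[] holders={T1}
Step 2: wait(T4) -> count=0 queue=[] holders={T1,T4}
Step 3: wait(T5) -> count=0 queue=[T5] holders={T1,T4}
Step 4: wait(T2) -> count=0 queue=[T5,T2] holders={T1,T4}
Step 5: signal(T1) -> count=0 queue=[T2] holders={T4,T5}
Step 6: signal(T4) -> count=0 queue=[] holders={T2,T5}
Step 7: wait(T3) -> count=0 queue=[T3] holders={T2,T5}
Step 8: wait(T1) -> count=0 queue=[T3,T1] holders={T2,T5}
Step 9: signal(T2) -> count=0 queue=[T1] holders={T3,T5}
Step 10: signal(T5) -> count=0 queue=[] holders={T1,T3}
Step 11: signal(T1) -> count=1 queue=[] holders={T3}
Step 12: signal(T3) -> count=2 queue=[] holders={none}
Step 13: wait(T4) -> count=1 queue=[] holders={T4}
Final holders: {T4} -> 1 thread(s)

Answer: 1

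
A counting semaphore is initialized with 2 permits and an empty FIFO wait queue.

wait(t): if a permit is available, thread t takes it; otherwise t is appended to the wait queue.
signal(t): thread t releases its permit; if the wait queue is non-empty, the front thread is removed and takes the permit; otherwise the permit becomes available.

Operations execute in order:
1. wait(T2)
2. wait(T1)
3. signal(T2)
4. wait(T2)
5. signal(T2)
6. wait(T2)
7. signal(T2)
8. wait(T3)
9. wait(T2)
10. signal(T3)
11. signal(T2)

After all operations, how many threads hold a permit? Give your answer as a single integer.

Step 1: wait(T2) -> count=1 queue=[] holders={T2}
Step 2: wait(T1) -> count=0 queue=[] holders={T1,T2}
Step 3: signal(T2) -> count=1 queue=[] holders={T1}
Step 4: wait(T2) -> count=0 queue=[] holders={T1,T2}
Step 5: signal(T2) -> count=1 queue=[] holders={T1}
Step 6: wait(T2) -> count=0 queue=[] holders={T1,T2}
Step 7: signal(T2) -> count=1 queue=[] holders={T1}
Step 8: wait(T3) -> count=0 queue=[] holders={T1,T3}
Step 9: wait(T2) -> count=0 queue=[T2] holders={T1,T3}
Step 10: signal(T3) -> count=0 queue=[] holders={T1,T2}
Step 11: signal(T2) -> count=1 queue=[] holders={T1}
Final holders: {T1} -> 1 thread(s)

Answer: 1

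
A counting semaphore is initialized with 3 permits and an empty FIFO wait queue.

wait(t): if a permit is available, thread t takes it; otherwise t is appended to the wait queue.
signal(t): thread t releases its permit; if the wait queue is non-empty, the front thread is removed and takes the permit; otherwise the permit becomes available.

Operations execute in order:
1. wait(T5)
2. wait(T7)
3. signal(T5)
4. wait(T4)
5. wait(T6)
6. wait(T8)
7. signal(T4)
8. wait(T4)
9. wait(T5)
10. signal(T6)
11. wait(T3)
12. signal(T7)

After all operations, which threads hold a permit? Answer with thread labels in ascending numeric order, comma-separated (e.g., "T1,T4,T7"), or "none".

Answer: T4,T5,T8

Derivation:
Step 1: wait(T5) -> count=2 queue=[] holders={T5}
Step 2: wait(T7) -> count=1 queue=[] holders={T5,T7}
Step 3: signal(T5) -> count=2 queue=[] holders={T7}
Step 4: wait(T4) -> count=1 queue=[] holders={T4,T7}
Step 5: wait(T6) -> count=0 queue=[] holders={T4,T6,T7}
Step 6: wait(T8) -> count=0 queue=[T8] holders={T4,T6,T7}
Step 7: signal(T4) -> count=0 queue=[] holders={T6,T7,T8}
Step 8: wait(T4) -> count=0 queue=[T4] holders={T6,T7,T8}
Step 9: wait(T5) -> count=0 queue=[T4,T5] holders={T6,T7,T8}
Step 10: signal(T6) -> count=0 queue=[T5] holders={T4,T7,T8}
Step 11: wait(T3) -> count=0 queue=[T5,T3] holders={T4,T7,T8}
Step 12: signal(T7) -> count=0 queue=[T3] holders={T4,T5,T8}
Final holders: T4,T5,T8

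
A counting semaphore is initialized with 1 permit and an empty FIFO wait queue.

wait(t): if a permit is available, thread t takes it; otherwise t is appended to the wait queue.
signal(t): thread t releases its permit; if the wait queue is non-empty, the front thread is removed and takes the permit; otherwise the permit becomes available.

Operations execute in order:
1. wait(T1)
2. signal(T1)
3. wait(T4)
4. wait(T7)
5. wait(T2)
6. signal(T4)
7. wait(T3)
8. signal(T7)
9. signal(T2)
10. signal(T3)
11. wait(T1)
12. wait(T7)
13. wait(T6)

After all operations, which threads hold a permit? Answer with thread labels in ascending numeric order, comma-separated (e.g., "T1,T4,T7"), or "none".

Answer: T1

Derivation:
Step 1: wait(T1) -> count=0 queue=[] holders={T1}
Step 2: signal(T1) -> count=1 queue=[] holders={none}
Step 3: wait(T4) -> count=0 queue=[] holders={T4}
Step 4: wait(T7) -> count=0 queue=[T7] holders={T4}
Step 5: wait(T2) -> count=0 queue=[T7,T2] holders={T4}
Step 6: signal(T4) -> count=0 queue=[T2] holders={T7}
Step 7: wait(T3) -> count=0 queue=[T2,T3] holders={T7}
Step 8: signal(T7) -> count=0 queue=[T3] holders={T2}
Step 9: signal(T2) -> count=0 queue=[] holders={T3}
Step 10: signal(T3) -> count=1 queue=[] holders={none}
Step 11: wait(T1) -> count=0 queue=[] holders={T1}
Step 12: wait(T7) -> count=0 queue=[T7] holders={T1}
Step 13: wait(T6) -> count=0 queue=[T7,T6] holders={T1}
Final holders: T1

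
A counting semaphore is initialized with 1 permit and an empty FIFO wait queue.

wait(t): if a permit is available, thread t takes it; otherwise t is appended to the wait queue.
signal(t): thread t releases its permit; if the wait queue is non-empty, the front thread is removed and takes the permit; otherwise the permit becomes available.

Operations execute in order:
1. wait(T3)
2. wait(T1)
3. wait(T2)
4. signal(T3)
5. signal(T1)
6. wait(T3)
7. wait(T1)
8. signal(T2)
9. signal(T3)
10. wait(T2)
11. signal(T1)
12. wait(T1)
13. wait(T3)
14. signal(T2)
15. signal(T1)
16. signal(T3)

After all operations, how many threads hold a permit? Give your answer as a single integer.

Answer: 0

Derivation:
Step 1: wait(T3) -> count=0 queue=[] holders={T3}
Step 2: wait(T1) -> count=0 queue=[T1] holders={T3}
Step 3: wait(T2) -> count=0 queue=[T1,T2] holders={T3}
Step 4: signal(T3) -> count=0 queue=[T2] holders={T1}
Step 5: signal(T1) -> count=0 queue=[] holders={T2}
Step 6: wait(T3) -> count=0 queue=[T3] holders={T2}
Step 7: wait(T1) -> count=0 queue=[T3,T1] holders={T2}
Step 8: signal(T2) -> count=0 queue=[T1] holders={T3}
Step 9: signal(T3) -> count=0 queue=[] holders={T1}
Step 10: wait(T2) -> count=0 queue=[T2] holders={T1}
Step 11: signal(T1) -> count=0 queue=[] holders={T2}
Step 12: wait(T1) -> count=0 queue=[T1] holders={T2}
Step 13: wait(T3) -> count=0 queue=[T1,T3] holders={T2}
Step 14: signal(T2) -> count=0 queue=[T3] holders={T1}
Step 15: signal(T1) -> count=0 queue=[] holders={T3}
Step 16: signal(T3) -> count=1 queue=[] holders={none}
Final holders: {none} -> 0 thread(s)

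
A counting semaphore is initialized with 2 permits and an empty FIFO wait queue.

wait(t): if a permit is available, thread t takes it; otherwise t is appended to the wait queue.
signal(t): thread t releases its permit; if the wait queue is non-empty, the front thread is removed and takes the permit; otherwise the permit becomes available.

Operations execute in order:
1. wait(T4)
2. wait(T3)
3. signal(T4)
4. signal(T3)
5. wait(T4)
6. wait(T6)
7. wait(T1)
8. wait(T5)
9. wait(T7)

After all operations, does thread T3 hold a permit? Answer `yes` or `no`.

Step 1: wait(T4) -> count=1 queue=[] holders={T4}
Step 2: wait(T3) -> count=0 queue=[] holders={T3,T4}
Step 3: signal(T4) -> count=1 queue=[] holders={T3}
Step 4: signal(T3) -> count=2 queue=[] holders={none}
Step 5: wait(T4) -> count=1 queue=[] holders={T4}
Step 6: wait(T6) -> count=0 queue=[] holders={T4,T6}
Step 7: wait(T1) -> count=0 queue=[T1] holders={T4,T6}
Step 8: wait(T5) -> count=0 queue=[T1,T5] holders={T4,T6}
Step 9: wait(T7) -> count=0 queue=[T1,T5,T7] holders={T4,T6}
Final holders: {T4,T6} -> T3 not in holders

Answer: no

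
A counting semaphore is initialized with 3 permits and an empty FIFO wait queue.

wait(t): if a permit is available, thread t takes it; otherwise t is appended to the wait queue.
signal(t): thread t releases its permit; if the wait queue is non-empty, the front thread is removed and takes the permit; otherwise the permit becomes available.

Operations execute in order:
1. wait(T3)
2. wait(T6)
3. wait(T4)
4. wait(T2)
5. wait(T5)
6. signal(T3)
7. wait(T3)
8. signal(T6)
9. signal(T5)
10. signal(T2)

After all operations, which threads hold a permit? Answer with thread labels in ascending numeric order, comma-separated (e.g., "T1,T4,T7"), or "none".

Step 1: wait(T3) -> count=2 queue=[] holders={T3}
Step 2: wait(T6) -> count=1 queue=[] holders={T3,T6}
Step 3: wait(T4) -> count=0 queue=[] holders={T3,T4,T6}
Step 4: wait(T2) -> count=0 queue=[T2] holders={T3,T4,T6}
Step 5: wait(T5) -> count=0 queue=[T2,T5] holders={T3,T4,T6}
Step 6: signal(T3) -> count=0 queue=[T5] holders={T2,T4,T6}
Step 7: wait(T3) -> count=0 queue=[T5,T3] holders={T2,T4,T6}
Step 8: signal(T6) -> count=0 queue=[T3] holders={T2,T4,T5}
Step 9: signal(T5) -> count=0 queue=[] holders={T2,T3,T4}
Step 10: signal(T2) -> count=1 queue=[] holders={T3,T4}
Final holders: T3,T4

Answer: T3,T4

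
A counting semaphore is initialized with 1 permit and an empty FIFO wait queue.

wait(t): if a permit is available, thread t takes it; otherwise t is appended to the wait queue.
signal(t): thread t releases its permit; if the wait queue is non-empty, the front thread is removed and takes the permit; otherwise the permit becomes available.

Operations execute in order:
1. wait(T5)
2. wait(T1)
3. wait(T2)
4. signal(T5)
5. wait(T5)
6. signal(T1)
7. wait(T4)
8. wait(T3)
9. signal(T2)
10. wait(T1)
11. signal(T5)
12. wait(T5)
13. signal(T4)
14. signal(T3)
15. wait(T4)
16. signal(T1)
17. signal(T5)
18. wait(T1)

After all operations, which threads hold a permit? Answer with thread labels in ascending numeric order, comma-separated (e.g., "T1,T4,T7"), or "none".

Step 1: wait(T5) -> count=0 queue=[] holders={T5}
Step 2: wait(T1) -> count=0 queue=[T1] holders={T5}
Step 3: wait(T2) -> count=0 queue=[T1,T2] holders={T5}
Step 4: signal(T5) -> count=0 queue=[T2] holders={T1}
Step 5: wait(T5) -> count=0 queue=[T2,T5] holders={T1}
Step 6: signal(T1) -> count=0 queue=[T5] holders={T2}
Step 7: wait(T4) -> count=0 queue=[T5,T4] holders={T2}
Step 8: wait(T3) -> count=0 queue=[T5,T4,T3] holders={T2}
Step 9: signal(T2) -> count=0 queue=[T4,T3] holders={T5}
Step 10: wait(T1) -> count=0 queue=[T4,T3,T1] holders={T5}
Step 11: signal(T5) -> count=0 queue=[T3,T1] holders={T4}
Step 12: wait(T5) -> count=0 queue=[T3,T1,T5] holders={T4}
Step 13: signal(T4) -> count=0 queue=[T1,T5] holders={T3}
Step 14: signal(T3) -> count=0 queue=[T5] holders={T1}
Step 15: wait(T4) -> count=0 queue=[T5,T4] holders={T1}
Step 16: signal(T1) -> count=0 queue=[T4] holders={T5}
Step 17: signal(T5) -> count=0 queue=[] holders={T4}
Step 18: wait(T1) -> count=0 queue=[T1] holders={T4}
Final holders: T4

Answer: T4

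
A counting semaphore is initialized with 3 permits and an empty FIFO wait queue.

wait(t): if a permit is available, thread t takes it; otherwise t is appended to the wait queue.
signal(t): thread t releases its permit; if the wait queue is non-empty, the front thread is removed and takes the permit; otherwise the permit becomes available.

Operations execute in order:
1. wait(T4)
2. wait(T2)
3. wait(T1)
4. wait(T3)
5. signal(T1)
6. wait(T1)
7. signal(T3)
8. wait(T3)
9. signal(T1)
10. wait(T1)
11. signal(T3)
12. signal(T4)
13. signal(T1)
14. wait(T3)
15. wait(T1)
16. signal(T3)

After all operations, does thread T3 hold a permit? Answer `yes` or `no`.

Step 1: wait(T4) -> count=2 queue=[] holders={T4}
Step 2: wait(T2) -> count=1 queue=[] holders={T2,T4}
Step 3: wait(T1) -> count=0 queue=[] holders={T1,T2,T4}
Step 4: wait(T3) -> count=0 queue=[T3] holders={T1,T2,T4}
Step 5: signal(T1) -> count=0 queue=[] holders={T2,T3,T4}
Step 6: wait(T1) -> count=0 queue=[T1] holders={T2,T3,T4}
Step 7: signal(T3) -> count=0 queue=[] holders={T1,T2,T4}
Step 8: wait(T3) -> count=0 queue=[T3] holders={T1,T2,T4}
Step 9: signal(T1) -> count=0 queue=[] holders={T2,T3,T4}
Step 10: wait(T1) -> count=0 queue=[T1] holders={T2,T3,T4}
Step 11: signal(T3) -> count=0 queue=[] holders={T1,T2,T4}
Step 12: signal(T4) -> count=1 queue=[] holders={T1,T2}
Step 13: signal(T1) -> count=2 queue=[] holders={T2}
Step 14: wait(T3) -> count=1 queue=[] holders={T2,T3}
Step 15: wait(T1) -> count=0 queue=[] holders={T1,T2,T3}
Step 16: signal(T3) -> count=1 queue=[] holders={T1,T2}
Final holders: {T1,T2} -> T3 not in holders

Answer: no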